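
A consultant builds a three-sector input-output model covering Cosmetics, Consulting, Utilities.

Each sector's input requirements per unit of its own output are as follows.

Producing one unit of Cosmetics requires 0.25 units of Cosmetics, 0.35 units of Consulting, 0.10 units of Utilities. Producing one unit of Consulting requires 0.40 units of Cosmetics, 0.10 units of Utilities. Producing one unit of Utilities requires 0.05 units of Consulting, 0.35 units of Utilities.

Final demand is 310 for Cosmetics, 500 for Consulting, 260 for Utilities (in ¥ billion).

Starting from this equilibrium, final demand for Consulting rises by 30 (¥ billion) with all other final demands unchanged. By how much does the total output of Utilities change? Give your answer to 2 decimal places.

Δx_3 = 8.83

I − A =
  [   0.75    -0.40     0.00]
  [  -0.35     1.00    -0.05]
  [  -0.10    -0.10     0.65]
Cofactors of I−A, C_ij = (−1)^(i+j)·(minor ij) (rows/columns in the sector order above):
  C_11 = (1.00)(0.65) − (-0.05)(-0.10) = 0.6450
  C_12 = −[(-0.35)(0.65) − (-0.05)(-0.10)] = 0.2325
  C_13 = (-0.35)(-0.10) − (1.00)(-0.10) = 0.1350
  C_21 = −[(-0.40)(0.65) − (0.00)(-0.10)] = 0.2600
  C_22 = (0.75)(0.65) − (0.00)(-0.10) = 0.4875
  C_23 = −[(0.75)(-0.10) − (-0.40)(-0.10)] = 0.1150
  C_31 = (-0.40)(-0.05) − (0.00)(1.00) = 0.0200
  C_32 = −[(0.75)(-0.05) − (0.00)(-0.35)] = 0.0375
  C_33 = (0.75)(1.00) − (-0.40)(-0.35) = 0.6100
det(I−A) = Σ_j (I−A)_1j·C_1j = (0.75)(0.6450) + (-0.40)(0.2325) + (0.00)(0.1350) = 0.39075
adj(I−A) = Cᵀ =
  [ 0.6450   0.2600   0.0200]
  [ 0.2325   0.4875   0.0375]
  [ 0.1350   0.1150   0.6100]
(I − A)⁻¹ = adj(I−A) / det(I−A) ≈
  [   1.6507     0.6654     0.0512]
  [   0.5950     1.2476     0.0960]
  [   0.3455     0.2943     1.5611]
Δx = (I − A)⁻¹ Δd with Δd having +30 in the Consulting component and 0 elsewhere.
So Δx_3 = L_32 · (+30), where L_32 = adj(I−A)_32 / det(I−A) = 0.1150 / 0.39075.
Δx_3 = 0.1150 × (+30) / 0.39075 = 3.45 / 0.39075 ≈ 8.83.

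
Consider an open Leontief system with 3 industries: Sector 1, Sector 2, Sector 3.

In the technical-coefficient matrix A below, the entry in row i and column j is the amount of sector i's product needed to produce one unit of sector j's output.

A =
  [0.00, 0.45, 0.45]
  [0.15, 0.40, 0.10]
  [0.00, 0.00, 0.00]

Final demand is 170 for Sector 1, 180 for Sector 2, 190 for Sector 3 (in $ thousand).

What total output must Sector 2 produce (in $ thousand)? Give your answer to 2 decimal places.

I − A =
  [   1.00    -0.45    -0.45]
  [  -0.15     0.60    -0.10]
  [   0.00     0.00     1.00]
Cofactors of I−A, C_ij = (−1)^(i+j)·(minor ij) (rows/columns in the sector order above):
  C_11 = (0.60)(1.00) − (-0.10)(0.00) = 0.6000
  C_12 = −[(-0.15)(1.00) − (-0.10)(0.00)] = 0.1500
  C_13 = (-0.15)(0.00) − (0.60)(0.00) = 0.0000
  C_21 = −[(-0.45)(1.00) − (-0.45)(0.00)] = 0.4500
  C_22 = (1.00)(1.00) − (-0.45)(0.00) = 1.0000
  C_23 = −[(1.00)(0.00) − (-0.45)(0.00)] = 0.0000
  C_31 = (-0.45)(-0.10) − (-0.45)(0.60) = 0.3150
  C_32 = −[(1.00)(-0.10) − (-0.45)(-0.15)] = 0.1675
  C_33 = (1.00)(0.60) − (-0.45)(-0.15) = 0.5325
det(I−A) = Σ_j (I−A)_1j·C_1j = (1.00)(0.6000) + (-0.45)(0.1500) + (-0.45)(0.0000) = 0.5325
adj(I−A) = Cᵀ =
  [ 0.6000   0.4500   0.3150]
  [ 0.1500   1.0000   0.1675]
  [ 0.0000   0.0000   0.5325]
(I − A)⁻¹ = adj(I−A) / det(I−A) ≈
  [   1.1268     0.8451     0.5915]
  [   0.2817     1.8779     0.3146]
  [   0.0000     0.0000     1.0000]
x = (I − A)⁻¹ d = adj(I−A)·d / det(I−A), with det(I−A) = 0.5325:
  x_1 = (0.6000·170 + 0.4500·180 + 0.3150·190) / 0.5325 = 242.85 / 0.5325 ≈ 456.06
  x_2 = (0.1500·170 + 1.0000·180 + 0.1675·190) / 0.5325 = 237.325 / 0.5325 ≈ 445.68
  x_3 = (0.0000·170 + 0.0000·180 + 0.5325·190) / 0.5325 = 101.175 / 0.5325 = 190.00

x_2 = 445.68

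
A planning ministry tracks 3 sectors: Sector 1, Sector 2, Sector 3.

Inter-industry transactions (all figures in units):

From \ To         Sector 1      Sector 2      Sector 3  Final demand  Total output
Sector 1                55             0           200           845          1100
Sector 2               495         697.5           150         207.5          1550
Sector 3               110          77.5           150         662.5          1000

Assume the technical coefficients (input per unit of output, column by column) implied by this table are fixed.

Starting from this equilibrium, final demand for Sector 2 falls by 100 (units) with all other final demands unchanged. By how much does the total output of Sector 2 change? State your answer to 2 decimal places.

Technical coefficients a_ij = z_ij / X_j:
  a_11 = 55/1100 = 0.05, a_21 = 495/1100 = 0.45, a_31 = 110/1100 = 0.10
  a_12 = 0/1550 = 0.00, a_22 = 697.5/1550 = 0.45, a_32 = 77.5/1550 = 0.05
  a_13 = 200/1000 = 0.20, a_23 = 150/1000 = 0.15, a_33 = 150/1000 = 0.15
I − A =
  [   0.95     0.00    -0.20]
  [  -0.45     0.55    -0.15]
  [  -0.10    -0.05     0.85]
Cofactors of I−A, C_ij = (−1)^(i+j)·(minor ij) (rows/columns in the sector order above):
  C_11 = (0.55)(0.85) − (-0.15)(-0.05) = 0.4600
  C_12 = −[(-0.45)(0.85) − (-0.15)(-0.10)] = 0.3975
  C_13 = (-0.45)(-0.05) − (0.55)(-0.10) = 0.0775
  C_21 = −[(0.00)(0.85) − (-0.20)(-0.05)] = 0.0100
  C_22 = (0.95)(0.85) − (-0.20)(-0.10) = 0.7875
  C_23 = −[(0.95)(-0.05) − (0.00)(-0.10)] = 0.0475
  C_31 = (0.00)(-0.15) − (-0.20)(0.55) = 0.1100
  C_32 = −[(0.95)(-0.15) − (-0.20)(-0.45)] = 0.2325
  C_33 = (0.95)(0.55) − (0.00)(-0.45) = 0.5225
det(I−A) = Σ_j (I−A)_1j·C_1j = (0.95)(0.4600) + (0.00)(0.3975) + (-0.20)(0.0775) = 0.4215
adj(I−A) = Cᵀ =
  [ 0.4600   0.0100   0.1100]
  [ 0.3975   0.7875   0.2325]
  [ 0.0775   0.0475   0.5225]
(I − A)⁻¹ = adj(I−A) / det(I−A) ≈
  [   1.0913     0.0237     0.2610]
  [   0.9431     1.8683     0.5516]
  [   0.1839     0.1127     1.2396]
Δx = (I − A)⁻¹ Δd with Δd having -100 in the Sector 2 component and 0 elsewhere.
So Δx_2 = L_22 · (-100), where L_22 = adj(I−A)_22 / det(I−A) = 0.7875 / 0.4215.
Δx_2 = 0.7875 × (-100) / 0.4215 = -78.75 / 0.4215 ≈ -186.83.

Δx_2 = -186.83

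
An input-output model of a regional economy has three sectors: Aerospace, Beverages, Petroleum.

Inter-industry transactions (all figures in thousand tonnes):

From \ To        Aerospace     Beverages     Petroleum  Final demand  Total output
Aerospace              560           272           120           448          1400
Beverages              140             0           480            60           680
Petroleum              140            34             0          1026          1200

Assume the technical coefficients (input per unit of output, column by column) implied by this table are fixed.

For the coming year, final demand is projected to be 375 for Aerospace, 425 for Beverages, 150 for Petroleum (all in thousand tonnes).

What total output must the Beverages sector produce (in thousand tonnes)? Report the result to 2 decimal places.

Technical coefficients a_ij = z_ij / X_j:
  a_11 = 560/1400 = 0.40, a_21 = 140/1400 = 0.10, a_31 = 140/1400 = 0.10
  a_12 = 272/680 = 0.40, a_22 = 0/680 = 0.00, a_32 = 34/680 = 0.05
  a_13 = 120/1200 = 0.10, a_23 = 480/1200 = 0.40, a_33 = 0/1200 = 0.00
I − A =
  [   0.60    -0.40    -0.10]
  [  -0.10     1.00    -0.40]
  [  -0.10    -0.05     1.00]
Cofactors of I−A, C_ij = (−1)^(i+j)·(minor ij) (rows/columns in the sector order above):
  C_11 = (1.00)(1.00) − (-0.40)(-0.05) = 0.9800
  C_12 = −[(-0.10)(1.00) − (-0.40)(-0.10)] = 0.1400
  C_13 = (-0.10)(-0.05) − (1.00)(-0.10) = 0.1050
  C_21 = −[(-0.40)(1.00) − (-0.10)(-0.05)] = 0.4050
  C_22 = (0.60)(1.00) − (-0.10)(-0.10) = 0.5900
  C_23 = −[(0.60)(-0.05) − (-0.40)(-0.10)] = 0.0700
  C_31 = (-0.40)(-0.40) − (-0.10)(1.00) = 0.2600
  C_32 = −[(0.60)(-0.40) − (-0.10)(-0.10)] = 0.2500
  C_33 = (0.60)(1.00) − (-0.40)(-0.10) = 0.5600
det(I−A) = Σ_j (I−A)_1j·C_1j = (0.60)(0.9800) + (-0.40)(0.1400) + (-0.10)(0.1050) = 0.5215
adj(I−A) = Cᵀ =
  [ 0.9800   0.4050   0.2600]
  [ 0.1400   0.5900   0.2500]
  [ 0.1050   0.0700   0.5600]
(I − A)⁻¹ = adj(I−A) / det(I−A) ≈
  [   1.8792     0.7766     0.4986]
  [   0.2685     1.1314     0.4794]
  [   0.2013     0.1342     1.0738]
x = (I − A)⁻¹ d = adj(I−A)·d / det(I−A), with det(I−A) = 0.5215:
  x_1 = (0.9800·375 + 0.4050·425 + 0.2600·150) / 0.5215 = 578.625 / 0.5215 ≈ 1109.54
  x_2 = (0.1400·375 + 0.5900·425 + 0.2500·150) / 0.5215 = 340.75 / 0.5215 ≈ 653.40
  x_3 = (0.1050·375 + 0.0700·425 + 0.5600·150) / 0.5215 = 153.125 / 0.5215 ≈ 293.62

x_2 = 653.40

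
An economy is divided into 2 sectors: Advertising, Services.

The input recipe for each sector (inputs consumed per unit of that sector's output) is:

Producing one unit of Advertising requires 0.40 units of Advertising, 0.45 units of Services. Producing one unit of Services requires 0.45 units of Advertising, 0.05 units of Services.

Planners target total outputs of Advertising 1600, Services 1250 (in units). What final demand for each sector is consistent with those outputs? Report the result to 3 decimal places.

d_A = 397.500, d_S = 467.500

I − A =
  [   0.60    -0.45]
  [  -0.45     0.95]
d = (I − A) x:
  d_A = (+0.60)·1600 + (-0.45)·1250 = 397.500
  d_S = (-0.45)·1600 + (+0.95)·1250 = 467.500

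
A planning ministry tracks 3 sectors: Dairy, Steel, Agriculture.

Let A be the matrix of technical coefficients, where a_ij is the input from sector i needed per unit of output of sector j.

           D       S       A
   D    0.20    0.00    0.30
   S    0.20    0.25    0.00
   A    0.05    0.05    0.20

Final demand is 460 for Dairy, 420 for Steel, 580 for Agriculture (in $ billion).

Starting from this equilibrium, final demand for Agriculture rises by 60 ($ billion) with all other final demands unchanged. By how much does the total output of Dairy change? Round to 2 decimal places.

I − A =
  [   0.80     0.00    -0.30]
  [  -0.20     0.75     0.00]
  [  -0.05    -0.05     0.80]
Cofactors of I−A, C_ij = (−1)^(i+j)·(minor ij) (rows/columns in the sector order above):
  C_11 = (0.75)(0.80) − (0.00)(-0.05) = 0.6000
  C_12 = −[(-0.20)(0.80) − (0.00)(-0.05)] = 0.1600
  C_13 = (-0.20)(-0.05) − (0.75)(-0.05) = 0.0475
  C_21 = −[(0.00)(0.80) − (-0.30)(-0.05)] = 0.0150
  C_22 = (0.80)(0.80) − (-0.30)(-0.05) = 0.6250
  C_23 = −[(0.80)(-0.05) − (0.00)(-0.05)] = 0.0400
  C_31 = (0.00)(0.00) − (-0.30)(0.75) = 0.2250
  C_32 = −[(0.80)(0.00) − (-0.30)(-0.20)] = 0.0600
  C_33 = (0.80)(0.75) − (0.00)(-0.20) = 0.6000
det(I−A) = Σ_j (I−A)_1j·C_1j = (0.80)(0.6000) + (0.00)(0.1600) + (-0.30)(0.0475) = 0.46575
adj(I−A) = Cᵀ =
  [ 0.6000   0.0150   0.2250]
  [ 0.1600   0.6250   0.0600]
  [ 0.0475   0.0400   0.6000]
(I − A)⁻¹ = adj(I−A) / det(I−A) ≈
  [   1.2882     0.0322     0.4831]
  [   0.3435     1.3419     0.1288]
  [   0.1020     0.0859     1.2882]
Δx = (I − A)⁻¹ Δd with Δd having +60 in the Agriculture component and 0 elsewhere.
So Δx_D = L_DA · (+60), where L_DA = adj(I−A)_DA / det(I−A) = 0.2250 / 0.46575.
Δx_D = 0.2250 × (+60) / 0.46575 = 13.50 / 0.46575 ≈ 28.99.

Δx_D = 28.99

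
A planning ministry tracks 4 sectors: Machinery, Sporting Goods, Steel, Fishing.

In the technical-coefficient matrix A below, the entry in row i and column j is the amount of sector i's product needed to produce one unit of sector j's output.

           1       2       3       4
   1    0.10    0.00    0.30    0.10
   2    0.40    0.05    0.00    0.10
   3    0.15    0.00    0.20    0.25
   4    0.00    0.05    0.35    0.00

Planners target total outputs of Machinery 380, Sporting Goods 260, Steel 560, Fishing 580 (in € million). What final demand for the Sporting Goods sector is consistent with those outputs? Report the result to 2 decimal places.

I − A =
  [   0.90     0.00    -0.30    -0.10]
  [  -0.40     0.95     0.00    -0.10]
  [  -0.15     0.00     0.80    -0.25]
  [   0.00    -0.05    -0.35     1.00]
d = (I − A) x:
  d_1 = (+0.90)·380 + (+0.00)·260 + (-0.30)·560 + (-0.10)·580 = 116.00
  d_2 = (-0.40)·380 + (+0.95)·260 + (+0.00)·560 + (-0.10)·580 = 37.00
  d_3 = (-0.15)·380 + (+0.00)·260 + (+0.80)·560 + (-0.25)·580 = 246.00
  d_4 = (+0.00)·380 + (-0.05)·260 + (-0.35)·560 + (+1.00)·580 = 371.00

d_2 = 37.00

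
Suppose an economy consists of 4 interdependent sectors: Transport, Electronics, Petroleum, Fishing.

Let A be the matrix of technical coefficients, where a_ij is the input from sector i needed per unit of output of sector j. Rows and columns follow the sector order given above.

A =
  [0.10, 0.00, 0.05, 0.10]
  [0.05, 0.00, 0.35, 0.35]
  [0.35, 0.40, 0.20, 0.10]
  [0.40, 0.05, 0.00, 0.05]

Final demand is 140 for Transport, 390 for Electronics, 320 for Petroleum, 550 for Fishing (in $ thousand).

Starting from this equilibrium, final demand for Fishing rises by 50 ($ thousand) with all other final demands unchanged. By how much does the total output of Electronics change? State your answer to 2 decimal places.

I − A =
  [   0.90     0.00    -0.05    -0.10]
  [  -0.05     1.00    -0.35    -0.35]
  [  -0.35    -0.40     0.80    -0.10]
  [  -0.40    -0.05     0.00     0.95]
Compute the cofactors C_ij = (−1)^(i+j)·(3×3 minor ij) of I−A; the adjugate is their transpose:
adj(I−A) = Cᵀ =
  [ 0.611250   0.023250   0.048375   0.078000]
  [ 0.280375   0.633375   0.294625   0.293875]
  [ 0.441625   0.332250   0.799000   0.253000]
  [ 0.272125   0.043125   0.035875   0.575500]
det(I−A) = Σ_j (I−A)_1j·C_1j = (0.90)(0.611250) + (0.00)(0.280375) + (-0.05)(0.441625) + (-0.10)(0.272125) = 0.50083125
(I − A)⁻¹ = adj(I−A) / det(I−A) ≈
  [   1.2205     0.0464     0.0966     0.1557]
  [   0.5598     1.2646     0.5883     0.5868]
  [   0.8818     0.6634     1.5953     0.5052]
  [   0.5433     0.0861     0.0716     1.1491]
Δx = (I − A)⁻¹ Δd with Δd having +50 in the Fishing component and 0 elsewhere.
So Δx_2 = L_24 · (+50), where L_24 = adj(I−A)_24 / det(I−A) = 0.293875 / 0.50083125.
Δx_2 = 0.293875 × (+50) / 0.50083125 = 14.69375 / 0.50083125 ≈ 29.34.

Δx_2 = 29.34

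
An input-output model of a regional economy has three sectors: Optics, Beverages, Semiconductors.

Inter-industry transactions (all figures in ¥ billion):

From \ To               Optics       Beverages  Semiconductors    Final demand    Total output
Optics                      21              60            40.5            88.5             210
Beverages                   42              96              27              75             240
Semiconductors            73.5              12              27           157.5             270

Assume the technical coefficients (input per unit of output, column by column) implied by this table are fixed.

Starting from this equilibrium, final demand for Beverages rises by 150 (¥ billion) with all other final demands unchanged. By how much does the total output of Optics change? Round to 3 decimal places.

Δx_O = 88.347

Technical coefficients a_ij = z_ij / X_j:
  a_OO = 21/210 = 0.10, a_BO = 42/210 = 0.20, a_SO = 73.5/210 = 0.35
  a_OB = 60/240 = 0.25, a_BB = 96/240 = 0.40, a_SB = 12/240 = 0.05
  a_OS = 40.5/270 = 0.15, a_BS = 27/270 = 0.10, a_SS = 27/270 = 0.10
I − A =
  [   0.90    -0.25    -0.15]
  [  -0.20     0.60    -0.10]
  [  -0.35    -0.05     0.90]
Cofactors of I−A, C_ij = (−1)^(i+j)·(minor ij) (rows/columns in the sector order above):
  C_11 = (0.60)(0.90) − (-0.10)(-0.05) = 0.5350
  C_12 = −[(-0.20)(0.90) − (-0.10)(-0.35)] = 0.2150
  C_13 = (-0.20)(-0.05) − (0.60)(-0.35) = 0.2200
  C_21 = −[(-0.25)(0.90) − (-0.15)(-0.05)] = 0.2325
  C_22 = (0.90)(0.90) − (-0.15)(-0.35) = 0.7575
  C_23 = −[(0.90)(-0.05) − (-0.25)(-0.35)] = 0.1325
  C_31 = (-0.25)(-0.10) − (-0.15)(0.60) = 0.1150
  C_32 = −[(0.90)(-0.10) − (-0.15)(-0.20)] = 0.1200
  C_33 = (0.90)(0.60) − (-0.25)(-0.20) = 0.4900
det(I−A) = Σ_j (I−A)_1j·C_1j = (0.90)(0.5350) + (-0.25)(0.2150) + (-0.15)(0.2200) = 0.39475
adj(I−A) = Cᵀ =
  [ 0.5350   0.2325   0.1150]
  [ 0.2150   0.7575   0.1200]
  [ 0.2200   0.1325   0.4900]
(I − A)⁻¹ = adj(I−A) / det(I−A) ≈
  [   1.3553     0.5890     0.2913]
  [   0.5446     1.9189     0.3040]
  [   0.5573     0.3357     1.2413]
Δx = (I − A)⁻¹ Δd with Δd having +150 in the Beverages component and 0 elsewhere.
So Δx_O = L_OB · (+150), where L_OB = adj(I−A)_OB / det(I−A) = 0.2325 / 0.39475.
Δx_O = 0.2325 × (+150) / 0.39475 = 34.875 / 0.39475 ≈ 88.347.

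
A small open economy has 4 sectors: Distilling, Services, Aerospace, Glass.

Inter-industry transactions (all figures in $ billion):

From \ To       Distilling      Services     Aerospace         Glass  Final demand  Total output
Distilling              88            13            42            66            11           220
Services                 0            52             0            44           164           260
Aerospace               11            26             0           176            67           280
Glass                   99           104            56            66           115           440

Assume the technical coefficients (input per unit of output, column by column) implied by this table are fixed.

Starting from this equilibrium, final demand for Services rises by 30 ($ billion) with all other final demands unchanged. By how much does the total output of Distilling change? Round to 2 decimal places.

Technical coefficients a_ij = z_ij / X_j:
  a_DD = 88/220 = 0.40, a_SD = 0/220 = 0.00, a_AD = 11/220 = 0.05, a_GD = 99/220 = 0.45
  a_DS = 13/260 = 0.05, a_SS = 52/260 = 0.20, a_AS = 26/260 = 0.10, a_GS = 104/260 = 0.40
  a_DA = 42/280 = 0.15, a_SA = 0/280 = 0.00, a_AA = 0/280 = 0.00, a_GA = 56/280 = 0.20
  a_DG = 66/440 = 0.15, a_SG = 44/440 = 0.10, a_AG = 176/440 = 0.40, a_GG = 66/440 = 0.15
I − A =
  [   0.60    -0.05    -0.15    -0.15]
  [   0.00     0.80     0.00    -0.10]
  [  -0.05    -0.10     1.00    -0.40]
  [  -0.45    -0.40    -0.20     0.85]
Compute the cofactors C_ij = (−1)^(i+j)·(3×3 minor ij) of I−A; the adjugate is their transpose:
adj(I−A) = Cᵀ =
  [ 0.574000   0.138250   0.121000   0.174500]
  [ 0.046000   0.359625   0.018750   0.059250]
  [ 0.180500   0.154375   0.327750   0.204250]
  [ 0.368000   0.278750   0.150000   0.474000]
det(I−A) = Σ_j (I−A)_1j·C_1j = (0.60)(0.574000) + (-0.05)(0.046000) + (-0.15)(0.180500) + (-0.15)(0.368000) = 0.259825
(I − A)⁻¹ = adj(I−A) / det(I−A) ≈
  [   2.2092     0.5321     0.4657     0.6716]
  [   0.1770     1.3841     0.0722     0.2280]
  [   0.6947     0.5941     1.2614     0.7861]
  [   1.4163     1.0728     0.5773     1.8243]
Δx = (I − A)⁻¹ Δd with Δd having +30 in the Services component and 0 elsewhere.
So Δx_D = L_DS · (+30), where L_DS = adj(I−A)_DS / det(I−A) = 0.138250 / 0.259825.
Δx_D = 0.138250 × (+30) / 0.259825 = 4.1475 / 0.259825 ≈ 15.96.

Δx_D = 15.96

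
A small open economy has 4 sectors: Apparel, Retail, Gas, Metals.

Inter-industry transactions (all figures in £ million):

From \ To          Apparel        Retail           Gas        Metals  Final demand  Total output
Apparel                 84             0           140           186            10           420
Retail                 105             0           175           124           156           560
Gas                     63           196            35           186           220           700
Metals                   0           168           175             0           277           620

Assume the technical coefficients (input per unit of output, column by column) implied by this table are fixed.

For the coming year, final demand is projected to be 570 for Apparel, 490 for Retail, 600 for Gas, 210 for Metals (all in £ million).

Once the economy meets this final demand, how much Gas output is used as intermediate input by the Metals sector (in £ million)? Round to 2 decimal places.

Technical coefficients a_ij = z_ij / X_j:
  a_AA = 84/420 = 0.20, a_RA = 105/420 = 0.25, a_GA = 63/420 = 0.15, a_MA = 0/420 = 0.00
  a_AR = 0/560 = 0.00, a_RR = 0/560 = 0.00, a_GR = 196/560 = 0.35, a_MR = 168/560 = 0.30
  a_AG = 140/700 = 0.20, a_RG = 175/700 = 0.25, a_GG = 35/700 = 0.05, a_MG = 175/700 = 0.25
  a_AM = 186/620 = 0.30, a_RM = 124/620 = 0.20, a_GM = 186/620 = 0.30, a_MM = 0/620 = 0.00
I − A =
  [   0.80     0.00    -0.20    -0.30]
  [  -0.25     1.00    -0.25    -0.20]
  [  -0.15    -0.35     0.95    -0.30]
  [   0.00    -0.30    -0.25     1.00]
Compute the cofactors C_ij = (−1)^(i+j)·(3×3 minor ij) of I−A; the adjugate is their transpose:
adj(I−A) = Cᵀ =
  [ 0.690500   0.199750   0.285500   0.332750]
  [ 0.263750   0.658750   0.308750   0.303500]
  [ 0.251000   0.365500   0.729500   0.367250]
  [ 0.141875   0.289000   0.275000   0.642500]
det(I−A) = Σ_j (I−A)_1j·C_1j = (0.80)(0.690500) + (0.00)(0.263750) + (-0.20)(0.251000) + (-0.30)(0.141875) = 0.4596375
(I − A)⁻¹ = adj(I−A) / det(I−A) ≈
  [   1.5023     0.4346     0.6211     0.7239]
  [   0.5738     1.4332     0.6717     0.6603]
  [   0.5461     0.7952     1.5871     0.7990]
  [   0.3087     0.6288     0.5983     1.3978]
First solve x = (I − A)⁻¹ d = adj(I−A)·d / det(I−A); in particular x_M = (0.141875·570 + 0.289000·490 + 0.275000·600 + 0.642500·210) / 0.4596375 = 522.40375 / 0.4596375 ≈ 1136.5560.
Intermediate flow from G to M: z_GM = a_GM · x_M = 0.30 × 522.40375 / 0.4596375 = 156.721125 / 0.4596375 ≈ 340.97.

z_GM = 340.97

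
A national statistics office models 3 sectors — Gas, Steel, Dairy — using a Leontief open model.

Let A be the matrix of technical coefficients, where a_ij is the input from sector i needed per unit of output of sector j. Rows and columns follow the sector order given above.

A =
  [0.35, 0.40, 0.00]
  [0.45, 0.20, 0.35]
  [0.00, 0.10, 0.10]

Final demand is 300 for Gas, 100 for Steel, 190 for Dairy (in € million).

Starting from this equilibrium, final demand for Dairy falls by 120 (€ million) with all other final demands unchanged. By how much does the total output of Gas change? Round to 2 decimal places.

Δx_G = -59.31

I − A =
  [   0.65    -0.40     0.00]
  [  -0.45     0.80    -0.35]
  [   0.00    -0.10     0.90]
Cofactors of I−A, C_ij = (−1)^(i+j)·(minor ij) (rows/columns in the sector order above):
  C_11 = (0.80)(0.90) − (-0.35)(-0.10) = 0.6850
  C_12 = −[(-0.45)(0.90) − (-0.35)(0.00)] = 0.4050
  C_13 = (-0.45)(-0.10) − (0.80)(0.00) = 0.0450
  C_21 = −[(-0.40)(0.90) − (0.00)(-0.10)] = 0.3600
  C_22 = (0.65)(0.90) − (0.00)(0.00) = 0.5850
  C_23 = −[(0.65)(-0.10) − (-0.40)(0.00)] = 0.0650
  C_31 = (-0.40)(-0.35) − (0.00)(0.80) = 0.1400
  C_32 = −[(0.65)(-0.35) − (0.00)(-0.45)] = 0.2275
  C_33 = (0.65)(0.80) − (-0.40)(-0.45) = 0.3400
det(I−A) = Σ_j (I−A)_1j·C_1j = (0.65)(0.6850) + (-0.40)(0.4050) + (0.00)(0.0450) = 0.28325
adj(I−A) = Cᵀ =
  [ 0.6850   0.3600   0.1400]
  [ 0.4050   0.5850   0.2275]
  [ 0.0450   0.0650   0.3400]
(I − A)⁻¹ = adj(I−A) / det(I−A) ≈
  [   2.4184     1.2710     0.4943]
  [   1.4298     2.0653     0.8032]
  [   0.1589     0.2295     1.2004]
Δx = (I − A)⁻¹ Δd with Δd having -120 in the Dairy component and 0 elsewhere.
So Δx_G = L_GD · (-120), where L_GD = adj(I−A)_GD / det(I−A) = 0.1400 / 0.28325.
Δx_G = 0.1400 × (-120) / 0.28325 = -16.80 / 0.28325 ≈ -59.31.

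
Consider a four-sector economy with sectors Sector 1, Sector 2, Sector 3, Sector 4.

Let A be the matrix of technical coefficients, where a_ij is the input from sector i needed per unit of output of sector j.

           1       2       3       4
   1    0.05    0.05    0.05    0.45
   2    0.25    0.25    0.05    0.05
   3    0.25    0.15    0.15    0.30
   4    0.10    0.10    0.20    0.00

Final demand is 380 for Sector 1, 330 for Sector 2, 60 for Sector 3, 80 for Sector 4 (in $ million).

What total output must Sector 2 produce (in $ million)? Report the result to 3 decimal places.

x_2 = 694.646

I − A =
  [   0.95    -0.05    -0.05    -0.45]
  [  -0.25     0.75    -0.05    -0.05]
  [  -0.25    -0.15     0.85    -0.30]
  [  -0.10    -0.10    -0.20     1.00]
Compute the cofactors C_ij = (−1)^(i+j)·(3×3 minor ij) of I−A; the adjugate is their transpose:
adj(I−A) = Cᵀ =
  [ 0.57775   0.10025   0.11000   0.29800]
  [ 0.21825   0.67575   0.09000   0.15900]
  [ 0.25450   0.18950   0.65000   0.31900]
  [ 0.13050   0.11550   0.15000   0.57600]
det(I−A) = Σ_j (I−A)_1j·C_1j = (0.95)(0.57775) + (-0.05)(0.21825) + (-0.05)(0.25450) + (-0.45)(0.13050) = 0.4665
(I − A)⁻¹ = adj(I−A) / det(I−A) ≈
  [   1.2385     0.2149     0.2358     0.6388]
  [   0.4678     1.4486     0.1929     0.3408]
  [   0.5456     0.4062     1.3934     0.6838]
  [   0.2797     0.2476     0.3215     1.2347]
x = (I − A)⁻¹ d = adj(I−A)·d / det(I−A), with det(I−A) = 0.4665:
  x_1 = (0.57775·380 + 0.10025·330 + 0.11000·60 + 0.29800·80) / 0.4665 = 283.0675 / 0.4665 ≈ 606.790
  x_2 = (0.21825·380 + 0.67575·330 + 0.09000·60 + 0.15900·80) / 0.4665 = 324.0525 / 0.4665 ≈ 694.646
  x_3 = (0.25450·380 + 0.18950·330 + 0.65000·60 + 0.31900·80) / 0.4665 = 223.765 / 0.4665 ≈ 479.668
  x_4 = (0.13050·380 + 0.11550·330 + 0.15000·60 + 0.57600·80) / 0.4665 = 142.785 / 0.4665 ≈ 306.077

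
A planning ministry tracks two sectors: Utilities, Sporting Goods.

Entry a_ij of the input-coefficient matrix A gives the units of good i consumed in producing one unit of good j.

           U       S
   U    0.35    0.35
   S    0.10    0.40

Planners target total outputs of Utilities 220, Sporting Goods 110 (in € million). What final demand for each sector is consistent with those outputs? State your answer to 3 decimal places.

I − A =
  [   0.65    -0.35]
  [  -0.10     0.60]
d = (I − A) x:
  d_U = (+0.65)·220 + (-0.35)·110 = 104.500
  d_S = (-0.10)·220 + (+0.60)·110 = 44.000

d_U = 104.500, d_S = 44.000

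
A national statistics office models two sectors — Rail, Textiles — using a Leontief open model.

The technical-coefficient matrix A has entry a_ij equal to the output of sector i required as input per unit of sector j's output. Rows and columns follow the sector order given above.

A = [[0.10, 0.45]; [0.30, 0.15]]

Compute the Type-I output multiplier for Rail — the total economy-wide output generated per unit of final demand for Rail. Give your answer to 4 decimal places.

m_R = 1.8254

I − A =
  [   0.90    -0.45]
  [  -0.30     0.85]
det(I−A) = (0.90)(0.85) − (-0.45)(-0.30) = 0.6300
adj(I−A) = [[0.85, 0.45], [0.30, 0.90]]
(I − A)⁻¹ = adj(I−A) / det(I−A) ≈
  [   1.34921     0.71429]
  [   0.47619     1.42857]
The output multiplier for sector j is the column-j sum of the Leontief inverse (I − A)⁻¹ = adj(I−A) / det(I−A).
Column R of adj(I−A): (0.85, 0.30); det(I−A) = 0.6300.
m_R = (0.85 + 0.30) / 0.6300 = 1.15 / 0.6300 ≈ 1.8254.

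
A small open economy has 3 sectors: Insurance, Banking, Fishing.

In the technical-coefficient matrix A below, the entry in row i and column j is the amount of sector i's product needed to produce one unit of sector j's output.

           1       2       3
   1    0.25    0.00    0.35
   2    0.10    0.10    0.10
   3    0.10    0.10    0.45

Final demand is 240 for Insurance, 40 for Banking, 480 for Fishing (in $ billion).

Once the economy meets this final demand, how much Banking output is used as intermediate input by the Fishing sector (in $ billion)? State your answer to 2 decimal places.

z_23 = 106.77

I − A =
  [   0.75     0.00    -0.35]
  [  -0.10     0.90    -0.10]
  [  -0.10    -0.10     0.55]
Cofactors of I−A, C_ij = (−1)^(i+j)·(minor ij) (rows/columns in the sector order above):
  C_11 = (0.90)(0.55) − (-0.10)(-0.10) = 0.4850
  C_12 = −[(-0.10)(0.55) − (-0.10)(-0.10)] = 0.0650
  C_13 = (-0.10)(-0.10) − (0.90)(-0.10) = 0.1000
  C_21 = −[(0.00)(0.55) − (-0.35)(-0.10)] = 0.0350
  C_22 = (0.75)(0.55) − (-0.35)(-0.10) = 0.3775
  C_23 = −[(0.75)(-0.10) − (0.00)(-0.10)] = 0.0750
  C_31 = (0.00)(-0.10) − (-0.35)(0.90) = 0.3150
  C_32 = −[(0.75)(-0.10) − (-0.35)(-0.10)] = 0.1100
  C_33 = (0.75)(0.90) − (0.00)(-0.10) = 0.6750
det(I−A) = Σ_j (I−A)_1j·C_1j = (0.75)(0.4850) + (0.00)(0.0650) + (-0.35)(0.1000) = 0.32875
adj(I−A) = Cᵀ =
  [ 0.4850   0.0350   0.3150]
  [ 0.0650   0.3775   0.1100]
  [ 0.1000   0.0750   0.6750]
(I − A)⁻¹ = adj(I−A) / det(I−A) ≈
  [   1.4753     0.1065     0.9582]
  [   0.1977     1.1483     0.3346]
  [   0.3042     0.2281     2.0532]
First solve x = (I − A)⁻¹ d = adj(I−A)·d / det(I−A); in particular x_3 = (0.1000·240 + 0.0750·40 + 0.6750·480) / 0.32875 = 351.00 / 0.32875 ≈ 1067.6806.
Intermediate flow from 2 to 3: z_23 = a_23 · x_3 = 0.10 × 351.00 / 0.32875 = 35.10 / 0.32875 ≈ 106.77.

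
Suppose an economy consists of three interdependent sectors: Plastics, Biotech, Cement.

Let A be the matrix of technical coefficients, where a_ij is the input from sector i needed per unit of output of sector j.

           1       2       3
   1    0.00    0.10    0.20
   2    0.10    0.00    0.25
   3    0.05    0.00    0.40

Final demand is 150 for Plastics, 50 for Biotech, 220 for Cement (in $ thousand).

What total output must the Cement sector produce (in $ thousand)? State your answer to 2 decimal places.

x_3 = 387.04

I − A =
  [   1.00    -0.10    -0.20]
  [  -0.10     1.00    -0.25]
  [  -0.05     0.00     0.60]
Cofactors of I−A, C_ij = (−1)^(i+j)·(minor ij) (rows/columns in the sector order above):
  C_11 = (1.00)(0.60) − (-0.25)(0.00) = 0.6000
  C_12 = −[(-0.10)(0.60) − (-0.25)(-0.05)] = 0.0725
  C_13 = (-0.10)(0.00) − (1.00)(-0.05) = 0.0500
  C_21 = −[(-0.10)(0.60) − (-0.20)(0.00)] = 0.0600
  C_22 = (1.00)(0.60) − (-0.20)(-0.05) = 0.5900
  C_23 = −[(1.00)(0.00) − (-0.10)(-0.05)] = 0.0050
  C_31 = (-0.10)(-0.25) − (-0.20)(1.00) = 0.2250
  C_32 = −[(1.00)(-0.25) − (-0.20)(-0.10)] = 0.2700
  C_33 = (1.00)(1.00) − (-0.10)(-0.10) = 0.9900
det(I−A) = Σ_j (I−A)_1j·C_1j = (1.00)(0.6000) + (-0.10)(0.0725) + (-0.20)(0.0500) = 0.58275
adj(I−A) = Cᵀ =
  [ 0.6000   0.0600   0.2250]
  [ 0.0725   0.5900   0.2700]
  [ 0.0500   0.0050   0.9900]
(I − A)⁻¹ = adj(I−A) / det(I−A) ≈
  [   1.0296     0.1030     0.3861]
  [   0.1244     1.0124     0.4633]
  [   0.0858     0.0086     1.6988]
x = (I − A)⁻¹ d = adj(I−A)·d / det(I−A), with det(I−A) = 0.58275:
  x_1 = (0.6000·150 + 0.0600·50 + 0.2250·220) / 0.58275 = 142.50 / 0.58275 ≈ 244.53
  x_2 = (0.0725·150 + 0.5900·50 + 0.2700·220) / 0.58275 = 99.775 / 0.58275 ≈ 171.21
  x_3 = (0.0500·150 + 0.0050·50 + 0.9900·220) / 0.58275 = 225.55 / 0.58275 ≈ 387.04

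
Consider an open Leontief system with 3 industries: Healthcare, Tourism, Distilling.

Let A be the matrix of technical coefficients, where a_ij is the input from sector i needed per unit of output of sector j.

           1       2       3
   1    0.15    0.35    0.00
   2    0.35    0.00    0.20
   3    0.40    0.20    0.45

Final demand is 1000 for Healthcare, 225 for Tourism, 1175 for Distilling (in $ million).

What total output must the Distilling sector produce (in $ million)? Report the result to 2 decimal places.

x_3 = 4124.40

I − A =
  [   0.85    -0.35     0.00]
  [  -0.35     1.00    -0.20]
  [  -0.40    -0.20     0.55]
Cofactors of I−A, C_ij = (−1)^(i+j)·(minor ij) (rows/columns in the sector order above):
  C_11 = (1.00)(0.55) − (-0.20)(-0.20) = 0.5100
  C_12 = −[(-0.35)(0.55) − (-0.20)(-0.40)] = 0.2725
  C_13 = (-0.35)(-0.20) − (1.00)(-0.40) = 0.4700
  C_21 = −[(-0.35)(0.55) − (0.00)(-0.20)] = 0.1925
  C_22 = (0.85)(0.55) − (0.00)(-0.40) = 0.4675
  C_23 = −[(0.85)(-0.20) − (-0.35)(-0.40)] = 0.3100
  C_31 = (-0.35)(-0.20) − (0.00)(1.00) = 0.0700
  C_32 = −[(0.85)(-0.20) − (0.00)(-0.35)] = 0.1700
  C_33 = (0.85)(1.00) − (-0.35)(-0.35) = 0.7275
det(I−A) = Σ_j (I−A)_1j·C_1j = (0.85)(0.5100) + (-0.35)(0.2725) + (0.00)(0.4700) = 0.338125
adj(I−A) = Cᵀ =
  [ 0.5100   0.1925   0.0700]
  [ 0.2725   0.4675   0.1700]
  [ 0.4700   0.3100   0.7275]
(I − A)⁻¹ = adj(I−A) / det(I−A) ≈
  [   1.5083     0.5693     0.2070]
  [   0.8059     1.3826     0.5028]
  [   1.3900     0.9168     2.1516]
x = (I − A)⁻¹ d = adj(I−A)·d / det(I−A), with det(I−A) = 0.338125:
  x_1 = (0.5100·1000 + 0.1925·225 + 0.0700·1175) / 0.338125 = 635.5625 / 0.338125 ≈ 1879.67
  x_2 = (0.2725·1000 + 0.4675·225 + 0.1700·1175) / 0.338125 = 577.4375 / 0.338125 ≈ 1707.76
  x_3 = (0.4700·1000 + 0.3100·225 + 0.7275·1175) / 0.338125 = 1394.5625 / 0.338125 ≈ 4124.40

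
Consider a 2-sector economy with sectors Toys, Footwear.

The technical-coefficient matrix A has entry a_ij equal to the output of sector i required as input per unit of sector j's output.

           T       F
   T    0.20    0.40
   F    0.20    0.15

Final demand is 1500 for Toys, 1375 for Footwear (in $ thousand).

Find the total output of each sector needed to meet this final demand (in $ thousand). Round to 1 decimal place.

I − A =
  [   0.80    -0.40]
  [  -0.20     0.85]
det(I−A) = (0.80)(0.85) − (-0.40)(-0.20) = 0.6000
adj(I−A) = [[0.85, 0.40], [0.20, 0.80]]
(I − A)⁻¹ = adj(I−A) / det(I−A) ≈
  [   1.4167     0.6667]
  [   0.3333     1.3333]
x = (I − A)⁻¹ d = adj(I−A)·d / det(I−A), with det(I−A) = 0.6000:
  x_T = (0.85·1500 + 0.40·1375) / 0.6000 = 1825.00 / 0.6000 ≈ 3041.7
  x_F = (0.20·1500 + 0.80·1375) / 0.6000 = 1400.00 / 0.6000 ≈ 2333.3

x_T = 3041.7, x_F = 2333.3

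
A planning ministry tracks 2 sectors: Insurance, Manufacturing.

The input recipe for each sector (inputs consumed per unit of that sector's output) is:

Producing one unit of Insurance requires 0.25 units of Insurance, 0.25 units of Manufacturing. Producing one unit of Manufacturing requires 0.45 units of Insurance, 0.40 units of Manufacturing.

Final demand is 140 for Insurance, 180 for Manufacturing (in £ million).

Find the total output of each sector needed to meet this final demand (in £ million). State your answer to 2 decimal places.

I − A =
  [   0.75    -0.45]
  [  -0.25     0.60]
det(I−A) = (0.75)(0.60) − (-0.45)(-0.25) = 0.3375
adj(I−A) = [[0.60, 0.45], [0.25, 0.75]]
(I − A)⁻¹ = adj(I−A) / det(I−A) ≈
  [   1.7778     1.3333]
  [   0.7407     2.2222]
x = (I − A)⁻¹ d = adj(I−A)·d / det(I−A), with det(I−A) = 0.3375:
  x_1 = (0.60·140 + 0.45·180) / 0.3375 = 165.00 / 0.3375 ≈ 488.89
  x_2 = (0.25·140 + 0.75·180) / 0.3375 = 170.00 / 0.3375 ≈ 503.70

x_1 = 488.89, x_2 = 503.70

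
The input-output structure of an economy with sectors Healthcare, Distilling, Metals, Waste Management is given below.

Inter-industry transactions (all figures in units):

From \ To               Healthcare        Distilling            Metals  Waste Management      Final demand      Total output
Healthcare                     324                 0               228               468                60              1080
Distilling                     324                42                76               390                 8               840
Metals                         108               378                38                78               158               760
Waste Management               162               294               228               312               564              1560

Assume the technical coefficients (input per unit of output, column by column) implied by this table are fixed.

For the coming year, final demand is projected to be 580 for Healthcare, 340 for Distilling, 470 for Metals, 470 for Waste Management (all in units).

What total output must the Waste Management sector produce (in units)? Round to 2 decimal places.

Technical coefficients a_ij = z_ij / X_j:
  a_11 = 324/1080 = 0.30, a_21 = 324/1080 = 0.30, a_31 = 108/1080 = 0.10, a_41 = 162/1080 = 0.15
  a_12 = 0/840 = 0.00, a_22 = 42/840 = 0.05, a_32 = 378/840 = 0.45, a_42 = 294/840 = 0.35
  a_13 = 228/760 = 0.30, a_23 = 76/760 = 0.10, a_33 = 38/760 = 0.05, a_43 = 228/760 = 0.30
  a_14 = 468/1560 = 0.30, a_24 = 390/1560 = 0.25, a_34 = 78/1560 = 0.05, a_44 = 312/1560 = 0.20
I − A =
  [   0.70     0.00    -0.30    -0.30]
  [  -0.30     0.95    -0.10    -0.25]
  [  -0.10    -0.45     0.95    -0.05]
  [  -0.15    -0.35    -0.30     0.80]
Compute the cofactors C_ij = (−1)^(i+j)·(3×3 minor ij) of I−A; the adjugate is their transpose:
adj(I−A) = Cᵀ =
  [ 0.553125   0.253500   0.297750   0.305250]
  [ 0.275375   0.443500   0.214250   0.255250]
  [ 0.204500   0.254500   0.396500   0.181000]
  [ 0.300875   0.337000   0.298250   0.531250]
det(I−A) = Σ_j (I−A)_1j·C_1j = (0.70)(0.553125) + (0.00)(0.275375) + (-0.30)(0.204500) + (-0.30)(0.300875) = 0.235575
(I − A)⁻¹ = adj(I−A) / det(I−A) ≈
  [   2.3480     1.0761     1.2639     1.2958]
  [   1.1689     1.8826     0.9095     1.0835]
  [   0.8681     1.0803     1.6831     0.7683]
  [   1.2772     1.4305     1.2661     2.2551]
x = (I − A)⁻¹ d = adj(I−A)·d / det(I−A), with det(I−A) = 0.235575:
  x_1 = (0.553125·580 + 0.253500·340 + 0.297750·470 + 0.305250·470) / 0.235575 = 690.4125 / 0.235575 ≈ 2930.75
  x_2 = (0.275375·580 + 0.443500·340 + 0.214250·470 + 0.255250·470) / 0.235575 = 531.1725 / 0.235575 ≈ 2254.79
  x_3 = (0.204500·580 + 0.254500·340 + 0.396500·470 + 0.181000·470) / 0.235575 = 476.565 / 0.235575 ≈ 2022.99
  x_4 = (0.300875·580 + 0.337000·340 + 0.298250·470 + 0.531250·470) / 0.235575 = 678.9525 / 0.235575 ≈ 2882.11

x_4 = 2882.11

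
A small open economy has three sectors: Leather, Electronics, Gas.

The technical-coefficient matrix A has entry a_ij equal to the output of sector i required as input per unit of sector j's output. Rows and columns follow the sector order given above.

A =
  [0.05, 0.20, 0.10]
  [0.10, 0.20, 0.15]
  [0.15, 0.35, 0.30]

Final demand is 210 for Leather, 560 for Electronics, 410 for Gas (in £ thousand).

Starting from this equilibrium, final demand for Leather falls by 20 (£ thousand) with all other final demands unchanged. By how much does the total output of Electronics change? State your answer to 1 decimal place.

Δx_2 = -4.1

I − A =
  [   0.95    -0.20    -0.10]
  [  -0.10     0.80    -0.15]
  [  -0.15    -0.35     0.70]
Cofactors of I−A, C_ij = (−1)^(i+j)·(minor ij) (rows/columns in the sector order above):
  C_11 = (0.80)(0.70) − (-0.15)(-0.35) = 0.5075
  C_12 = −[(-0.10)(0.70) − (-0.15)(-0.15)] = 0.0925
  C_13 = (-0.10)(-0.35) − (0.80)(-0.15) = 0.1550
  C_21 = −[(-0.20)(0.70) − (-0.10)(-0.35)] = 0.1750
  C_22 = (0.95)(0.70) − (-0.10)(-0.15) = 0.6500
  C_23 = −[(0.95)(-0.35) − (-0.20)(-0.15)] = 0.3625
  C_31 = (-0.20)(-0.15) − (-0.10)(0.80) = 0.1100
  C_32 = −[(0.95)(-0.15) − (-0.10)(-0.10)] = 0.1525
  C_33 = (0.95)(0.80) − (-0.20)(-0.10) = 0.7400
det(I−A) = Σ_j (I−A)_1j·C_1j = (0.95)(0.5075) + (-0.20)(0.0925) + (-0.10)(0.1550) = 0.448125
adj(I−A) = Cᵀ =
  [ 0.5075   0.1750   0.1100]
  [ 0.0925   0.6500   0.1525]
  [ 0.1550   0.3625   0.7400]
(I − A)⁻¹ = adj(I−A) / det(I−A) ≈
  [   1.1325     0.3905     0.2455]
  [   0.2064     1.4505     0.3403]
  [   0.3459     0.8089     1.6513]
Δx = (I − A)⁻¹ Δd with Δd having -20 in the Leather component and 0 elsewhere.
So Δx_2 = L_21 · (-20), where L_21 = adj(I−A)_21 / det(I−A) = 0.0925 / 0.448125.
Δx_2 = 0.0925 × (-20) / 0.448125 = -1.85 / 0.448125 ≈ -4.1.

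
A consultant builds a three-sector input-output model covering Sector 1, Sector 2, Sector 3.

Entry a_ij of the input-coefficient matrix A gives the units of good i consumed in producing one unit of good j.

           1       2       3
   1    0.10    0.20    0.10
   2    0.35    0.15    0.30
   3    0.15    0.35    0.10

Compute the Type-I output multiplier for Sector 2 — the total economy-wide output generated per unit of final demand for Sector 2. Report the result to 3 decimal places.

I − A =
  [   0.90    -0.20    -0.10]
  [  -0.35     0.85    -0.30]
  [  -0.15    -0.35     0.90]
Cofactors of I−A, C_ij = (−1)^(i+j)·(minor ij) (rows/columns in the sector order above):
  C_11 = (0.85)(0.90) − (-0.30)(-0.35) = 0.6600
  C_12 = −[(-0.35)(0.90) − (-0.30)(-0.15)] = 0.3600
  C_13 = (-0.35)(-0.35) − (0.85)(-0.15) = 0.2500
  C_21 = −[(-0.20)(0.90) − (-0.10)(-0.35)] = 0.2150
  C_22 = (0.90)(0.90) − (-0.10)(-0.15) = 0.7950
  C_23 = −[(0.90)(-0.35) − (-0.20)(-0.15)] = 0.3450
  C_31 = (-0.20)(-0.30) − (-0.10)(0.85) = 0.1450
  C_32 = −[(0.90)(-0.30) − (-0.10)(-0.35)] = 0.3050
  C_33 = (0.90)(0.85) − (-0.20)(-0.35) = 0.6950
det(I−A) = Σ_j (I−A)_1j·C_1j = (0.90)(0.6600) + (-0.20)(0.3600) + (-0.10)(0.2500) = 0.4970
adj(I−A) = Cᵀ =
  [ 0.6600   0.2150   0.1450]
  [ 0.3600   0.7950   0.3050]
  [ 0.2500   0.3450   0.6950]
(I − A)⁻¹ = adj(I−A) / det(I−A) ≈
  [   1.3280     0.4326     0.2918]
  [   0.7243     1.5996     0.6137]
  [   0.5030     0.6942     1.3984]
The output multiplier for sector j is the column-j sum of the Leontief inverse (I − A)⁻¹ = adj(I−A) / det(I−A).
Column 2 of adj(I−A): (0.2150, 0.7950, 0.3450); det(I−A) = 0.4970.
m_2 = (0.2150 + 0.7950 + 0.3450) / 0.4970 = 1.355 / 0.4970 ≈ 2.726.

m_2 = 2.726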